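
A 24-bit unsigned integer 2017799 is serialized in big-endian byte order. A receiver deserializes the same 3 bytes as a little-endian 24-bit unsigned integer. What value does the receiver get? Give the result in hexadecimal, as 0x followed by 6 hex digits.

2017799 in 24-bit hexadecimal is 0x1ECA07.
Stored big-endian, the bytes at ascending addresses are 1E CA 07.
Read back as little-endian, the first byte is least significant, giving 0x07CA1E.

0x07CA1E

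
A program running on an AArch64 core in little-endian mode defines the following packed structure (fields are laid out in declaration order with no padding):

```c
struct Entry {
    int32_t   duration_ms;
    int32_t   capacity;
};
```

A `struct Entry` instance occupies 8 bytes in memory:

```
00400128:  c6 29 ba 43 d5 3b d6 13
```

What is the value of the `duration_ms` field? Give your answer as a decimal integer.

1136273862

`duration_ms` is the first field, at byte offset 0, occupying 4 bytes.
Bytes at offsets 0..3: C6 29 BA 43.
In little-endian order the low byte comes first in memory.
Reassemble most-significant byte first: 43 BA 29 C6 → 0x43BA29C6.
0x43BA29C6 = 1136273862.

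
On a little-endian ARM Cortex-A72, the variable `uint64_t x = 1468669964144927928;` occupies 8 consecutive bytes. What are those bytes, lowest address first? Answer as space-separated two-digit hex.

1468669964144927928 in hexadecimal, padded to 64 bits, is 0x1461C38D1124E4B8.
Split into bytes (most-significant first): 14 61 C3 8D 11 24 E4 B8.
In little-endian order the low byte comes first in memory.
So at ascending addresses the bytes are B8 E4 24 11 8D C3 61 14.

B8 E4 24 11 8D C3 61 14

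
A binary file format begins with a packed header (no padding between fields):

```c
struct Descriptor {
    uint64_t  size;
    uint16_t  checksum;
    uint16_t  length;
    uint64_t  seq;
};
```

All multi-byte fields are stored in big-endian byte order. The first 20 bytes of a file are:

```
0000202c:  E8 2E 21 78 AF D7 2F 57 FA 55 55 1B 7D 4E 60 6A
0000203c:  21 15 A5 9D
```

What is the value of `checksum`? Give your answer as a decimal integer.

`checksum` follows `size` (8 bytes), so it starts at byte offset 8 and occupies 2 bytes.
Bytes at offsets 8..9: FA 55.
In big-endian order the high byte comes first in memory.
The bytes are already most-significant first: 0xFA55.
0xFA55 = 64085.

64085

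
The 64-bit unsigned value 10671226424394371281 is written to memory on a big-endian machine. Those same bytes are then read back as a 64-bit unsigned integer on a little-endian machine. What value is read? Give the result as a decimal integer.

10671226424394371281 in 64-bit hexadecimal is 0x9417CFE4F7C9D0D1.
Stored big-endian, the bytes at ascending addresses are 94 17 CF E4 F7 C9 D0 D1.
Read back as little-endian, the first byte is least significant, giving 0xD1D0C9F7E4CF1794.
0xD1D0C9F7E4CF1794 = 15118806015615637396.

15118806015615637396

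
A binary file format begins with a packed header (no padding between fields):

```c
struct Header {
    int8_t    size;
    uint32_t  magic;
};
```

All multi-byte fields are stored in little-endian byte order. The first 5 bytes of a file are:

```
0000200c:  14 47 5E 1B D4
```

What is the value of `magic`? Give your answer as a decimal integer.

`magic` follows `size` (1 byte), so it starts at byte offset 1 and occupies 4 bytes.
Bytes at offsets 1..4: 47 5E 1B D4.
In little-endian order the low byte comes first in memory.
Reassemble most-significant byte first: D4 1B 5E 47 → 0xD41B5E47.
0xD41B5E47 = 3558563399.

3558563399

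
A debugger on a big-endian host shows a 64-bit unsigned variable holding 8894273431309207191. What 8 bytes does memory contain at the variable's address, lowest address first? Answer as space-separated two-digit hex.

8894273431309207191 in hexadecimal, padded to 64 bits, is 0x7B6ECE8FD8614697.
Split into bytes (most-significant first): 7B 6E CE 8F D8 61 46 97.
In big-endian order the high byte comes first in memory.
So the memory order matches the most-significant-first order: 7B 6E CE 8F D8 61 46 97.

7B 6E CE 8F D8 61 46 97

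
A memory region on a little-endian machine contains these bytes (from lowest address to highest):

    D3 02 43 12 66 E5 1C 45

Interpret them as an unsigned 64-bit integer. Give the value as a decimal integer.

4980107514520732371

In little-endian order the low byte comes first in memory.
Reassemble most-significant byte first: 45 1C E5 66 12 43 02 D3 → 0x451CE566124302D3.
0x451CE566124302D3 = 4980107514520732371.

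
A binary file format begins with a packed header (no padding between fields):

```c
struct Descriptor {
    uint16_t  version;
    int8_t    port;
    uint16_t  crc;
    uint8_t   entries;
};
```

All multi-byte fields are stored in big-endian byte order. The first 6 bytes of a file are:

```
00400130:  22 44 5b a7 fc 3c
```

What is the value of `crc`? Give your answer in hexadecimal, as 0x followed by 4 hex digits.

`crc` follows `version` (2 B), `port` (1 B), so it starts at offset 2 + 1 = 3 and occupies 2 bytes.
Bytes at offsets 3..4: A7 FC.
Big-endian: lowest address holds the most-significant byte.
The bytes are already most-significant first: 0xA7FC.

0xA7FC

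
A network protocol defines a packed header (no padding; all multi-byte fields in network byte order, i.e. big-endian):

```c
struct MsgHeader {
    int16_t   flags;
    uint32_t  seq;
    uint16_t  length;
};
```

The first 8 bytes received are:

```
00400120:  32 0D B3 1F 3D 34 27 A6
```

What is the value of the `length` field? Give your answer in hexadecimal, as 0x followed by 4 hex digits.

`length` follows `flags` (2 B), `seq` (4 B), so it starts at offset 2 + 4 = 6 and occupies 2 bytes.
Bytes at offsets 6..7: 27 A6.
In big-endian order the high byte comes first in memory.
The bytes are already most-significant first: 0x27A6.

0x27A6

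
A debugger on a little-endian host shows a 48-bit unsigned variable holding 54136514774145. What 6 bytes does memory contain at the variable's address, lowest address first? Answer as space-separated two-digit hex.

81 84 BB A3 3C 31

54136514774145 in hexadecimal, padded to 48 bits, is 0x313CA3BB8481.
Split into bytes (most-significant first): 31 3C A3 BB 84 81.
Little-endian: lowest address holds the least-significant byte.
So at ascending addresses the bytes are 81 84 BB A3 3C 31.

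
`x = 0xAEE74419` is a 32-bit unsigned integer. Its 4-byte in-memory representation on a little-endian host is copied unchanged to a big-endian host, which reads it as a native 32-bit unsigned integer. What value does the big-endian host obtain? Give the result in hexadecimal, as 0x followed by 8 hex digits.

Stored little-endian, the bytes at ascending addresses are 19 44 E7 AE.
Read back as big-endian, the last byte is least significant, giving 0x1944E7AE.

0x1944E7AE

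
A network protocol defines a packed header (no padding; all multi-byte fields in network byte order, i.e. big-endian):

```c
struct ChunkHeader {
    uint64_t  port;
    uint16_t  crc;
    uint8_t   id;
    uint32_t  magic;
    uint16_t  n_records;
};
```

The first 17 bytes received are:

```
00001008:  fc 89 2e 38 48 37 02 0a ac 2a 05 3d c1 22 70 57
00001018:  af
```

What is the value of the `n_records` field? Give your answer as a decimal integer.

`n_records` follows `port` (8 B), `crc` (2 B), `id` (1 B), `magic` (4 B), so it starts at offset 8 + 2 + 1 + 4 = 15 and occupies 2 bytes.
Bytes at offsets 15..16: 57 AF.
Big-endian: lowest address holds the most-significant byte.
The bytes are already most-significant first: 0x57AF.
0x57AF = 22447.

22447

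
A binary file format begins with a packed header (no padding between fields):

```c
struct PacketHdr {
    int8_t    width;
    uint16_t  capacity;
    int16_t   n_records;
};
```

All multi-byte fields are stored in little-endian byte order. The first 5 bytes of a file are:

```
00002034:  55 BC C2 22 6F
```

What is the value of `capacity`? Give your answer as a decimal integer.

`capacity` follows `width` (1 byte), so it starts at byte offset 1 and occupies 2 bytes.
Bytes at offsets 1..2: BC C2.
In little-endian order the low byte comes first in memory.
Reassemble most-significant byte first: C2 BC → 0xC2BC.
0xC2BC = 49852.

49852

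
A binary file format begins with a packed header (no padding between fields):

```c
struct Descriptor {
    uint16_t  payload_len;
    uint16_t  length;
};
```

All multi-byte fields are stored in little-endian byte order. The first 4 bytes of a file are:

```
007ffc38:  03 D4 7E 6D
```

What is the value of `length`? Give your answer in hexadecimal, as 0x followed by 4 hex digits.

`length` follows `payload_len` (2 bytes), so it starts at byte offset 2 and occupies 2 bytes.
Bytes at offsets 2..3: 7E 6D.
In little-endian order the low byte comes first in memory.
Reassemble most-significant byte first: 6D 7E → 0x6D7E.

0x6D7E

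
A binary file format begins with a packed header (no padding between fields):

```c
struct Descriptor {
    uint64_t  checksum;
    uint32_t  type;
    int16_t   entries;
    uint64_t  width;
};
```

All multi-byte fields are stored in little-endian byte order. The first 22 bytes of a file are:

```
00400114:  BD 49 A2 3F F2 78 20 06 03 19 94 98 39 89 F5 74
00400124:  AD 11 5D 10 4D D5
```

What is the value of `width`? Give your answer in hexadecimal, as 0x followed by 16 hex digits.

0xD54D105D11AD74F5

`width` follows `checksum` (8 B), `type` (4 B), `entries` (2 B), so it starts at offset 8 + 4 + 2 = 14 and occupies 8 bytes.
Bytes at offsets 14..21: F5 74 AD 11 5D 10 4D D5.
In little-endian order the low byte comes first in memory.
Reassemble most-significant byte first: D5 4D 10 5D 11 AD 74 F5 → 0xD54D105D11AD74F5.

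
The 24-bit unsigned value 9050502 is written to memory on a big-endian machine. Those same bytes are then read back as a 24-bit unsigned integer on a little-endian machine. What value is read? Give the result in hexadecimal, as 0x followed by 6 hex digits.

0x86198A

9050502 in 24-bit hexadecimal is 0x8A1986.
Stored big-endian, the bytes at ascending addresses are 8A 19 86.
Read back as little-endian, the first byte is least significant, giving 0x86198A.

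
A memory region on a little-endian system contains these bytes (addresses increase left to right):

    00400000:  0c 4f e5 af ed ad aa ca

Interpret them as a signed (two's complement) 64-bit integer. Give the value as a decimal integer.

In little-endian order the low byte comes first in memory.
Reassemble most-significant byte first: CA AA AD ED AF E5 4F 0C → 0xCAAAADEDAFE54F0C.
Top bit is set, so as a signed 64-bit value this is 0xCAAAADEDAFE54F0C − 2^64 = -3843068095637401844.

-3843068095637401844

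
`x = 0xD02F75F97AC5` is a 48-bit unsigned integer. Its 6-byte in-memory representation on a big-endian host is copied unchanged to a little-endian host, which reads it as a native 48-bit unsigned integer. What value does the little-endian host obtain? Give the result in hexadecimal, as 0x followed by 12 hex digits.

Stored big-endian, the bytes at ascending addresses are D0 2F 75 F9 7A C5.
Read back as little-endian, the first byte is least significant, giving 0xC57AF9752FD0.

0xC57AF9752FD0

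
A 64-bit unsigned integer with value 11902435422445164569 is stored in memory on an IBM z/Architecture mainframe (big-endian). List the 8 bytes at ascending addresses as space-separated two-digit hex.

11902435422445164569 in hexadecimal, padded to 64 bits, is 0xA52DF1F474DED819.
Split into bytes (most-significant first): A5 2D F1 F4 74 DE D8 19.
Big-endian: lowest address holds the most-significant byte.
So the memory order matches the most-significant-first order: A5 2D F1 F4 74 DE D8 19.

A5 2D F1 F4 74 DE D8 19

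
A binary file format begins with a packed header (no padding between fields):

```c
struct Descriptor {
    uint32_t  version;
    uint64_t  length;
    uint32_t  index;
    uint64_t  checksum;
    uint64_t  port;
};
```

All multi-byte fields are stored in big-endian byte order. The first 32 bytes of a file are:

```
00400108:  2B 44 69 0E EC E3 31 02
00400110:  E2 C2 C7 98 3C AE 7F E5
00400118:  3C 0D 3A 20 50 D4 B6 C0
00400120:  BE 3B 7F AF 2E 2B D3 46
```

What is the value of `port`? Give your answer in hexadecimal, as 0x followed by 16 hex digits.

0xBE3B7FAF2E2BD346

`port` follows `version` (4 B), `length` (8 B), `index` (4 B), `checksum` (8 B), so it starts at offset 4 + 8 + 4 + 8 = 24 and occupies 8 bytes.
Bytes at offsets 24..31: BE 3B 7F AF 2E 2B D3 46.
Big-endian: lowest address holds the most-significant byte.
The bytes are already most-significant first: 0xBE3B7FAF2E2BD346.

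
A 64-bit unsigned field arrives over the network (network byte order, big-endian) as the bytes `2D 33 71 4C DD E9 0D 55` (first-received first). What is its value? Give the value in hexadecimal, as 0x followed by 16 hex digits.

Big-endian: lowest address holds the most-significant byte.
The bytes are already most-significant first: 0x2D33714CDDE90D55.

0x2D33714CDDE90D55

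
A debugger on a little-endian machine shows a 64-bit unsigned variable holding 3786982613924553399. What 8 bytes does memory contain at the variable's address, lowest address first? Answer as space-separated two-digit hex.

B7 A2 8D 81 9F 10 8E 34

3786982613924553399 in hexadecimal, padded to 64 bits, is 0x348E109F818DA2B7.
Split into bytes (most-significant first): 34 8E 10 9F 81 8D A2 B7.
Little-endian stores the least-significant byte at the lowest address.
So at ascending addresses the bytes are B7 A2 8D 81 9F 10 8E 34.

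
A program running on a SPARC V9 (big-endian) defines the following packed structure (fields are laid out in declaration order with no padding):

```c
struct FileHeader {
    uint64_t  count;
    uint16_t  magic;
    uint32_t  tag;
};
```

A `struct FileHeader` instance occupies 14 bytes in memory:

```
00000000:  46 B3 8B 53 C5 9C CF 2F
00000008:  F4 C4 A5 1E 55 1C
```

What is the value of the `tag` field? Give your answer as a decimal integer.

2770228508

`tag` follows `count` (8 B), `magic` (2 B), so it starts at offset 8 + 2 = 10 and occupies 4 bytes.
Bytes at offsets 10..13: A5 1E 55 1C.
Big-endian stores the most-significant byte at the lowest address.
The bytes are already most-significant first: 0xA51E551C.
0xA51E551C = 2770228508.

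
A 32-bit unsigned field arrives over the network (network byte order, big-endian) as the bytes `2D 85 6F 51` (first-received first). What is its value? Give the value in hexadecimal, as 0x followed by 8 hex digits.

Big-endian stores the most-significant byte at the lowest address.
The bytes are already most-significant first: 0x2D856F51.

0x2D856F51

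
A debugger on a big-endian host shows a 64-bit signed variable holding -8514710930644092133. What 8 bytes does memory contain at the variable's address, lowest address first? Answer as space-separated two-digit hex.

89 D5 AB 85 7D D2 BB 1B

Two's complement of -8514710930644092133 in 64 bits: 8514710930644092133 = 0x762A547A822D44E5; invert → 0x89D5AB857DD2BB1A; add 1 → 0x89D5AB857DD2BB1B.
Split into bytes (most-significant first): 89 D5 AB 85 7D D2 BB 1B.
In big-endian order the high byte comes first in memory.
So the memory order matches the most-significant-first order: 89 D5 AB 85 7D D2 BB 1B.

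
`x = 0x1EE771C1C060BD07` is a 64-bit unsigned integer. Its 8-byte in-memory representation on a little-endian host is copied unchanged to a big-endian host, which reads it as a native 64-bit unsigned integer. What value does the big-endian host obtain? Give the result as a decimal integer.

Stored little-endian, the bytes at ascending addresses are 07 BD 60 C0 C1 71 E7 1E.
Read back as big-endian, the last byte is least significant, giving 0x07BD60C0C171E71E.
0x07BD60C0C171E71E = 557708309859264286.

557708309859264286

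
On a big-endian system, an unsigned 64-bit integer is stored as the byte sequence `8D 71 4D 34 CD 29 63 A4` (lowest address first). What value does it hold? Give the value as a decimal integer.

In big-endian order the high byte comes first in memory.
The bytes are already most-significant first: 0x8D714D34CD2963A4.
0x8D714D34CD2963A4 = 10192012320891823012.

10192012320891823012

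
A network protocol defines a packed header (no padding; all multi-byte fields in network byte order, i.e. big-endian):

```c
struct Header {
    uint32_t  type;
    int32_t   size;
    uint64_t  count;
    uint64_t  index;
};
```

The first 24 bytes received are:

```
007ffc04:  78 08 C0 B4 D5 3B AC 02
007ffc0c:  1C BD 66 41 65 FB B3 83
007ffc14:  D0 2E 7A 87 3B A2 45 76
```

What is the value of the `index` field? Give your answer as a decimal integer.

`index` follows `type` (4 B), `size` (4 B), `count` (8 B), so it starts at offset 4 + 4 + 8 = 16 and occupies 8 bytes.
Bytes at offsets 16..23: D0 2E 7A 87 3B A2 45 76.
In big-endian order the high byte comes first in memory.
The bytes are already most-significant first: 0xD02E7A873BA24576.
0xD02E7A873BA24576 = 15001062130057364854.

15001062130057364854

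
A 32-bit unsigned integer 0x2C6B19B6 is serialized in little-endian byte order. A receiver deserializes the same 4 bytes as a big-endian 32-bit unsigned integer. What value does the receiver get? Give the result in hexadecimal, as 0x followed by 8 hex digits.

0xB6196B2C

Stored little-endian, the bytes at ascending addresses are B6 19 6B 2C.
Read back as big-endian, the last byte is least significant, giving 0xB6196B2C.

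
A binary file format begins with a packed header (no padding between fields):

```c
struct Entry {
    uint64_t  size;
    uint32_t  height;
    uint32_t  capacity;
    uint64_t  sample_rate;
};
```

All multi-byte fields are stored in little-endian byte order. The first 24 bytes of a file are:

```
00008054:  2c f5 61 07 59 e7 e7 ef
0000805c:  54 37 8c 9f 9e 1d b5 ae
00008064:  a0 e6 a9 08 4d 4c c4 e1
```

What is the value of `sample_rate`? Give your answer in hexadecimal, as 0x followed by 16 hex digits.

0xE1C44C4D08A9E6A0

`sample_rate` follows `size` (8 B), `height` (4 B), `capacity` (4 B), so it starts at offset 8 + 4 + 4 = 16 and occupies 8 bytes.
Bytes at offsets 16..23: A0 E6 A9 08 4D 4C C4 E1.
In little-endian order the low byte comes first in memory.
Reassemble most-significant byte first: E1 C4 4C 4D 08 A9 E6 A0 → 0xE1C44C4D08A9E6A0.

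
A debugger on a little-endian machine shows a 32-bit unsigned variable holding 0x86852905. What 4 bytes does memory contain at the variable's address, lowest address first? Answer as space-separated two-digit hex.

Split into bytes (most-significant first): 86 85 29 05.
Little-endian stores the least-significant byte at the lowest address.
So at ascending addresses the bytes are 05 29 85 86.

05 29 85 86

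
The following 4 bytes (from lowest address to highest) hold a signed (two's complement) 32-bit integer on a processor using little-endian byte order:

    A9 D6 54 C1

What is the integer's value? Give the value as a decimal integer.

-1051404631

Little-endian: lowest address holds the least-significant byte.
Reassemble most-significant byte first: C1 54 D6 A9 → 0xC154D6A9.
Top bit is set, so as a signed 32-bit value this is 0xC154D6A9 − 2^32 = -1051404631.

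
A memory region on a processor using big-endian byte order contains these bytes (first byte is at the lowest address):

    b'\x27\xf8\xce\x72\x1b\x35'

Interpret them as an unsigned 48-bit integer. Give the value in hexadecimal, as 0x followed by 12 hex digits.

Big-endian stores the most-significant byte at the lowest address.
The bytes are already most-significant first: 0x27F8CE721B35.

0x27F8CE721B35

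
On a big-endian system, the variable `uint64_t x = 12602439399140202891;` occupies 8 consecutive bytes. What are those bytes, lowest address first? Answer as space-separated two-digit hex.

AE E4 DB DC E9 23 99 8B

12602439399140202891 in hexadecimal, padded to 64 bits, is 0xAEE4DBDCE923998B.
Split into bytes (most-significant first): AE E4 DB DC E9 23 99 8B.
In big-endian order the high byte comes first in memory.
So the memory order matches the most-significant-first order: AE E4 DB DC E9 23 99 8B.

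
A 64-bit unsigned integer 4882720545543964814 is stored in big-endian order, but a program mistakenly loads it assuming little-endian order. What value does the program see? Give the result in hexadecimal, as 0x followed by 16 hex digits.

4882720545543964814 in 64-bit hexadecimal is 0x43C2E87766A6488E.
Stored big-endian, the bytes at ascending addresses are 43 C2 E8 77 66 A6 48 8E.
Read back as little-endian, the first byte is least significant, giving 0x8E48A66677E8C243.

0x8E48A66677E8C243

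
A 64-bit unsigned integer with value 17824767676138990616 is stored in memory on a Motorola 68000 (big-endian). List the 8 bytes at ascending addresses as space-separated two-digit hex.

17824767676138990616 in hexadecimal, padded to 64 bits, is 0xF75E4BC304212C18.
Split into bytes (most-significant first): F7 5E 4B C3 04 21 2C 18.
In big-endian order the high byte comes first in memory.
So the memory order matches the most-significant-first order: F7 5E 4B C3 04 21 2C 18.

F7 5E 4B C3 04 21 2C 18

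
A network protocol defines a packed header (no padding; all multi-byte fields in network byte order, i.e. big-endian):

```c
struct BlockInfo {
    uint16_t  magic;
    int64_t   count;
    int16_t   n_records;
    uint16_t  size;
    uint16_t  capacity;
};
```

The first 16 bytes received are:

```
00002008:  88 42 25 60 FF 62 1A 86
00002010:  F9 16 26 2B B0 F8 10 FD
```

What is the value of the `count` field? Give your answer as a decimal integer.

`count` follows `magic` (2 bytes), so it starts at byte offset 2 and occupies 8 bytes.
Bytes at offsets 2..9: 25 60 FF 62 1A 86 F9 16.
Big-endian: lowest address holds the most-significant byte.
The bytes are already most-significant first: 0x2560FF621A86F916.
0x2560FF621A86F916 = 2693433373984487702.

2693433373984487702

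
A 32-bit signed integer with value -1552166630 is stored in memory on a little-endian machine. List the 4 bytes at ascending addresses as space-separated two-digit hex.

Two's complement of -1552166630 in 32 bits: 1552166630 = 0x5C842EE6; invert → 0xA37BD119; add 1 → 0xA37BD11A.
Split into bytes (most-significant first): A3 7B D1 1A.
Little-endian stores the least-significant byte at the lowest address.
So at ascending addresses the bytes are 1A D1 7B A3.

1A D1 7B A3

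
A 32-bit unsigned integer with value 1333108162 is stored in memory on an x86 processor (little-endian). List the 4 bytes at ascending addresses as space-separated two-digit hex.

C2 9D 75 4F

1333108162 in hexadecimal, padded to 32 bits, is 0x4F759DC2.
Split into bytes (most-significant first): 4F 75 9D C2.
Little-endian stores the least-significant byte at the lowest address.
So at ascending addresses the bytes are C2 9D 75 4F.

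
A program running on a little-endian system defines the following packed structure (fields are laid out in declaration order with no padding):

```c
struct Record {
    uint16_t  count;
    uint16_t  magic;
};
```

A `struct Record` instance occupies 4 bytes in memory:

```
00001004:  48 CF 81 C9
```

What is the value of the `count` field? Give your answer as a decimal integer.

`count` is the first field, at byte offset 0, occupying 2 bytes.
Bytes at offsets 0..1: 48 CF.
Little-endian stores the least-significant byte at the lowest address.
Reassemble most-significant byte first: CF 48 → 0xCF48.
0xCF48 = 53064.

53064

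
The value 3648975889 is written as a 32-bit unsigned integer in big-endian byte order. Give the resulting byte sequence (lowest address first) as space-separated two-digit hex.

D9 7E F4 11

3648975889 in hexadecimal, padded to 32 bits, is 0xD97EF411.
Split into bytes (most-significant first): D9 7E F4 11.
Big-endian stores the most-significant byte at the lowest address.
So the memory order matches the most-significant-first order: D9 7E F4 11.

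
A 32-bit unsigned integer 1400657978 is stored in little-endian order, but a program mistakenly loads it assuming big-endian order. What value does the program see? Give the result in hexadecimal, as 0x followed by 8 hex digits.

1400657978 in 32-bit hexadecimal is 0x537C583A.
Stored little-endian, the bytes at ascending addresses are 3A 58 7C 53.
Read back as big-endian, the last byte is least significant, giving 0x3A587C53.

0x3A587C53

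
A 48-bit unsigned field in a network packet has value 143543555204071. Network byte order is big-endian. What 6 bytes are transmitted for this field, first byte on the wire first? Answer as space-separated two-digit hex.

82 8D 56 9E 23 E7

143543555204071 in hexadecimal, padded to 48 bits, is 0x828D569E23E7.
Split into bytes (most-significant first): 82 8D 56 9E 23 E7.
Big-endian stores the most-significant byte at the lowest address.
So the memory order matches the most-significant-first order: 82 8D 56 9E 23 E7.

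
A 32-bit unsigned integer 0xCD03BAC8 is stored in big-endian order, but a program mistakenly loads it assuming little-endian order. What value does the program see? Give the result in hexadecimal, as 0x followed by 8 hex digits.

0xC8BA03CD

Stored big-endian, the bytes at ascending addresses are CD 03 BA C8.
Read back as little-endian, the first byte is least significant, giving 0xC8BA03CD.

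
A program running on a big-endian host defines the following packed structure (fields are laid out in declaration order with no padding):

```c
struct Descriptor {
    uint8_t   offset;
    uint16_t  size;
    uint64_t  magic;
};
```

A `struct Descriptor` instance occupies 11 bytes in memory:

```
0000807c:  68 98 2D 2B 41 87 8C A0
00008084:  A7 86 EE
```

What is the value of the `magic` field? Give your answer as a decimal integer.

`magic` follows `offset` (1 B), `size` (2 B), so it starts at offset 1 + 2 = 3 and occupies 8 bytes.
Bytes at offsets 3..10: 2B 41 87 8C A0 A7 86 EE.
Big-endian stores the most-significant byte at the lowest address.
The bytes are already most-significant first: 0x2B41878CA0A786EE.
0x2B41878CA0A786EE = 3116921455177598702.

3116921455177598702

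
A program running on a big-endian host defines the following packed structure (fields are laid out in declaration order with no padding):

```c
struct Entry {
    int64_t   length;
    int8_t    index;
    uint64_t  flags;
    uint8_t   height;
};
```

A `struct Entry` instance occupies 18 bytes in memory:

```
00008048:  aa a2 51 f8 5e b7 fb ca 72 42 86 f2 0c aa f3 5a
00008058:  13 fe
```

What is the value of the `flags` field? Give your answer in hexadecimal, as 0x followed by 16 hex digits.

0x4286F20CAAF35A13

`flags` follows `length` (8 B), `index` (1 B), so it starts at offset 8 + 1 = 9 and occupies 8 bytes.
Bytes at offsets 9..16: 42 86 F2 0C AA F3 5A 13.
Big-endian: lowest address holds the most-significant byte.
The bytes are already most-significant first: 0x4286F20CAAF35A13.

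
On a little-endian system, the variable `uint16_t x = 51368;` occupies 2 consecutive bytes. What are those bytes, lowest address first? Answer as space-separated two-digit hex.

51368 in hexadecimal, padded to 16 bits, is 0xC8A8.
Split into bytes (most-significant first): C8 A8.
In little-endian order the low byte comes first in memory.
So at ascending addresses the bytes are A8 C8.

A8 C8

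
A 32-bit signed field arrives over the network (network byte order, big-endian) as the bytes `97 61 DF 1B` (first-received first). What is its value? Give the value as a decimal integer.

In big-endian order the high byte comes first in memory.
The bytes are already most-significant first: 0x9761DF1B.
Top bit is set, so as a signed 32-bit value this is 0x9761DF1B − 2^32 = -1755193573.

-1755193573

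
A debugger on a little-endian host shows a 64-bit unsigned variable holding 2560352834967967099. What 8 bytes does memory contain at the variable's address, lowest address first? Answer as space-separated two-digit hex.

7B 15 EE 8B 56 33 88 23

2560352834967967099 in hexadecimal, padded to 64 bits, is 0x238833568BEE157B.
Split into bytes (most-significant first): 23 88 33 56 8B EE 15 7B.
Little-endian stores the least-significant byte at the lowest address.
So at ascending addresses the bytes are 7B 15 EE 8B 56 33 88 23.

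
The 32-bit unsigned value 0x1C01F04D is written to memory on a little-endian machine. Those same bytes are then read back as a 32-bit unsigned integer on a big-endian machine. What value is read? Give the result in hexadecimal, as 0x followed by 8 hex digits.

0x4DF0011C

Stored little-endian, the bytes at ascending addresses are 4D F0 01 1C.
Read back as big-endian, the last byte is least significant, giving 0x4DF0011C.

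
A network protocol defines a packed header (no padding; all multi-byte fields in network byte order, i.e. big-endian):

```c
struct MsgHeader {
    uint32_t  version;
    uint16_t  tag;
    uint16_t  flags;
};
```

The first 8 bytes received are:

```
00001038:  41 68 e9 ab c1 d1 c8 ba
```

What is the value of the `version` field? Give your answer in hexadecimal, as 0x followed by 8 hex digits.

0x4168E9AB

`version` is the first field, at byte offset 0, occupying 4 bytes.
Bytes at offsets 0..3: 41 68 E9 AB.
Big-endian stores the most-significant byte at the lowest address.
The bytes are already most-significant first: 0x4168E9AB.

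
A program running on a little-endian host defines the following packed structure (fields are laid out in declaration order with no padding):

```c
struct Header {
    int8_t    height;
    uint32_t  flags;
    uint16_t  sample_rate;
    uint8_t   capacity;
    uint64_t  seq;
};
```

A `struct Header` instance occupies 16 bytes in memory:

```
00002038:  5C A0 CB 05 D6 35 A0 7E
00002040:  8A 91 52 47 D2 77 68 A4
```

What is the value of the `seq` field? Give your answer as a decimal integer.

11846850564821520778

`seq` follows `height` (1 B), `flags` (4 B), `sample_rate` (2 B), `capacity` (1 B), so it starts at offset 1 + 4 + 2 + 1 = 8 and occupies 8 bytes.
Bytes at offsets 8..15: 8A 91 52 47 D2 77 68 A4.
Little-endian stores the least-significant byte at the lowest address.
Reassemble most-significant byte first: A4 68 77 D2 47 52 91 8A → 0xA46877D24752918A.
0xA46877D24752918A = 11846850564821520778.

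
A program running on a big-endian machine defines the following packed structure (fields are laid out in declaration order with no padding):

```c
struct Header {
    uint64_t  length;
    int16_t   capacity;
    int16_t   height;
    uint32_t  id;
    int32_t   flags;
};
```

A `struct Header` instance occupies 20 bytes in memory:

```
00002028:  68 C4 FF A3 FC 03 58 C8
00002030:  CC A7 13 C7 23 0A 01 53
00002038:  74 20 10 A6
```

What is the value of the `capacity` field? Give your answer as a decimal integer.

`capacity` follows `length` (8 bytes), so it starts at byte offset 8 and occupies 2 bytes.
Bytes at offsets 8..9: CC A7.
Big-endian stores the most-significant byte at the lowest address.
The bytes are already most-significant first: 0xCCA7.
Top bit is set, so as a signed 16-bit value this is 0xCCA7 − 2^16 = -13145.

-13145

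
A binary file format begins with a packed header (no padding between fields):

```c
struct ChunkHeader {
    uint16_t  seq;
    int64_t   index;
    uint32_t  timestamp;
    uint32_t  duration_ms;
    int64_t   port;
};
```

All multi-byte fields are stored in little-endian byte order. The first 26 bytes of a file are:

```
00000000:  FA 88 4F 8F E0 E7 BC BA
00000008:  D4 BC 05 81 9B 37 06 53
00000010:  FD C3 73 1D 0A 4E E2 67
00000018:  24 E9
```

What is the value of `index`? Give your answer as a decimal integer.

`index` follows `seq` (2 bytes), so it starts at byte offset 2 and occupies 8 bytes.
Bytes at offsets 2..9: 4F 8F E0 E7 BC BA D4 BC.
Little-endian stores the least-significant byte at the lowest address.
Reassemble most-significant byte first: BC D4 BA BC E7 E0 8F 4F → 0xBCD4BABCE7E08F4F.
Top bit is set, so as a signed 64-bit value this is 0xBCD4BABCE7E08F4F − 2^64 = -4840038379009568945.

-4840038379009568945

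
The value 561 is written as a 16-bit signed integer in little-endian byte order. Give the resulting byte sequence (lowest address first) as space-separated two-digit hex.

31 02

561 in hexadecimal, padded to 16 bits, is 0x0231.
Split into bytes (most-significant first): 02 31.
Little-endian: lowest address holds the least-significant byte.
So at ascending addresses the bytes are 31 02.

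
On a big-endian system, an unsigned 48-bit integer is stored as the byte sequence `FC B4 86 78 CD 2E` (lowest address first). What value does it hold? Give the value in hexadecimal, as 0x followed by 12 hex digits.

0xFCB48678CD2E

Big-endian: lowest address holds the most-significant byte.
The bytes are already most-significant first: 0xFCB48678CD2E.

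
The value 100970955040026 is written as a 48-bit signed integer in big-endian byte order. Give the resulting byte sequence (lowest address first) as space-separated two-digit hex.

100970955040026 in hexadecimal, padded to 48 bits, is 0x5BD521E8651A.
Split into bytes (most-significant first): 5B D5 21 E8 65 1A.
Big-endian stores the most-significant byte at the lowest address.
So the memory order matches the most-significant-first order: 5B D5 21 E8 65 1A.

5B D5 21 E8 65 1A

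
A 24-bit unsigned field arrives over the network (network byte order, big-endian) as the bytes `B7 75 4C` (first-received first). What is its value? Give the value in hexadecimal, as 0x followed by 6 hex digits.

Big-endian: lowest address holds the most-significant byte.
The bytes are already most-significant first: 0xB7754C.

0xB7754C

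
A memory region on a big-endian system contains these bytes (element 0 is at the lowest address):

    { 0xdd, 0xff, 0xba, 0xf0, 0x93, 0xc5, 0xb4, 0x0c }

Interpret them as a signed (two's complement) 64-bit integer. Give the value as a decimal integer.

-2450034129832135668

Big-endian: lowest address holds the most-significant byte.
The bytes are already most-significant first: 0xDDFFBAF093C5B40C.
Top bit is set, so as a signed 64-bit value this is 0xDDFFBAF093C5B40C − 2^64 = -2450034129832135668.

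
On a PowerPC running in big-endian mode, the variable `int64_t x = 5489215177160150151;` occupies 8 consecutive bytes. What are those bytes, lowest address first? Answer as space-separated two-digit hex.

5489215177160150151 in hexadecimal, padded to 64 bits, is 0x4C2D9C1EDA504C87.
Split into bytes (most-significant first): 4C 2D 9C 1E DA 50 4C 87.
Big-endian stores the most-significant byte at the lowest address.
So the memory order matches the most-significant-first order: 4C 2D 9C 1E DA 50 4C 87.

4C 2D 9C 1E DA 50 4C 87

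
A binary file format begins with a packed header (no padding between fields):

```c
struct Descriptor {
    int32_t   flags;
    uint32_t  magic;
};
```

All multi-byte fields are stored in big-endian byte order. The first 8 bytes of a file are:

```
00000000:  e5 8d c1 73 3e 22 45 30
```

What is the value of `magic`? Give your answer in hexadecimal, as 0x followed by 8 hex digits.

0x3E224530

`magic` follows `flags` (4 bytes), so it starts at byte offset 4 and occupies 4 bytes.
Bytes at offsets 4..7: 3E 22 45 30.
In big-endian order the high byte comes first in memory.
The bytes are already most-significant first: 0x3E224530.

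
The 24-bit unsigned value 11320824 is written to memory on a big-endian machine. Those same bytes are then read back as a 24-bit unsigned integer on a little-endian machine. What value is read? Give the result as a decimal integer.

11320824 in 24-bit hexadecimal is 0xACBDF8.
Stored big-endian, the bytes at ascending addresses are AC BD F8.
Read back as little-endian, the first byte is least significant, giving 0xF8BDAC.
0xF8BDAC = 16301484.

16301484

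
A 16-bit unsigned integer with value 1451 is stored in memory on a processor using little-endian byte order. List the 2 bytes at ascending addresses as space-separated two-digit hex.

AB 05

1451 in hexadecimal, padded to 16 bits, is 0x05AB.
Split into bytes (most-significant first): 05 AB.
In little-endian order the low byte comes first in memory.
So at ascending addresses the bytes are AB 05.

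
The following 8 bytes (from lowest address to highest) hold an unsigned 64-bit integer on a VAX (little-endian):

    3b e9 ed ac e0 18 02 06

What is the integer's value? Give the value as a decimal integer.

432935867434002747

Little-endian: lowest address holds the least-significant byte.
Reassemble most-significant byte first: 06 02 18 E0 AC ED E9 3B → 0x060218E0ACEDE93B.
0x060218E0ACEDE93B = 432935867434002747.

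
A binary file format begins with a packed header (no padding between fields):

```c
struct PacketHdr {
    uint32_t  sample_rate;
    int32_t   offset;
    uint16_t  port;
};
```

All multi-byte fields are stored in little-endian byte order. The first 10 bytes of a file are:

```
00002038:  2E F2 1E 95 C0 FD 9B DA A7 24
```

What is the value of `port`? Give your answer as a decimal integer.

9383

`port` follows `sample_rate` (4 B), `offset` (4 B), so it starts at offset 4 + 4 = 8 and occupies 2 bytes.
Bytes at offsets 8..9: A7 24.
Little-endian stores the least-significant byte at the lowest address.
Reassemble most-significant byte first: 24 A7 → 0x24A7.
0x24A7 = 9383.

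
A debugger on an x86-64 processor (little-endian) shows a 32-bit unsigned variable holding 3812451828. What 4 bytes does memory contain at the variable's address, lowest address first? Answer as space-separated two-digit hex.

F4 65 3D E3

3812451828 in hexadecimal, padded to 32 bits, is 0xE33D65F4.
Split into bytes (most-significant first): E3 3D 65 F4.
Little-endian stores the least-significant byte at the lowest address.
So at ascending addresses the bytes are F4 65 3D E3.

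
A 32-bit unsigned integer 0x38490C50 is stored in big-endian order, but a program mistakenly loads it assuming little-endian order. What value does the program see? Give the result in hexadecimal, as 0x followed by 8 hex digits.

0x500C4938

Stored big-endian, the bytes at ascending addresses are 38 49 0C 50.
Read back as little-endian, the first byte is least significant, giving 0x500C4938.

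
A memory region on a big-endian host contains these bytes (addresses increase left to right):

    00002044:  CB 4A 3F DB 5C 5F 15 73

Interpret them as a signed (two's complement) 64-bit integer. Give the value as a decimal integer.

-3798153124353469069

Big-endian stores the most-significant byte at the lowest address.
The bytes are already most-significant first: 0xCB4A3FDB5C5F1573.
Top bit is set, so as a signed 64-bit value this is 0xCB4A3FDB5C5F1573 − 2^64 = -3798153124353469069.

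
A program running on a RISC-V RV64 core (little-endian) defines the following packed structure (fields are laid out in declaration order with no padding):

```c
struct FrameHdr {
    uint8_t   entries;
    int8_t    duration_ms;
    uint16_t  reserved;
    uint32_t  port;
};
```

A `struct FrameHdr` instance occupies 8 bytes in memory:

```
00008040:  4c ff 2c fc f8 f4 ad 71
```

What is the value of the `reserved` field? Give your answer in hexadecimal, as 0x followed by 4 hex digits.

`reserved` follows `entries` (1 B), `duration_ms` (1 B), so it starts at offset 1 + 1 = 2 and occupies 2 bytes.
Bytes at offsets 2..3: 2C FC.
In little-endian order the low byte comes first in memory.
Reassemble most-significant byte first: FC 2C → 0xFC2C.

0xFC2C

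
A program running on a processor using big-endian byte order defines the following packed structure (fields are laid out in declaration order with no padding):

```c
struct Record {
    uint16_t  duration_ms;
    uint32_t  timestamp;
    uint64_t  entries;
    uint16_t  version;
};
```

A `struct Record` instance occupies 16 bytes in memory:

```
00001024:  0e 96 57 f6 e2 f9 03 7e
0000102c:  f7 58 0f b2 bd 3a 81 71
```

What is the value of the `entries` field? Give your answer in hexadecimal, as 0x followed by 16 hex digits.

`entries` follows `duration_ms` (2 B), `timestamp` (4 B), so it starts at offset 2 + 4 = 6 and occupies 8 bytes.
Bytes at offsets 6..13: 03 7E F7 58 0F B2 BD 3A.
Big-endian stores the most-significant byte at the lowest address.
The bytes are already most-significant first: 0x037EF7580FB2BD3A.

0x037EF7580FB2BD3A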